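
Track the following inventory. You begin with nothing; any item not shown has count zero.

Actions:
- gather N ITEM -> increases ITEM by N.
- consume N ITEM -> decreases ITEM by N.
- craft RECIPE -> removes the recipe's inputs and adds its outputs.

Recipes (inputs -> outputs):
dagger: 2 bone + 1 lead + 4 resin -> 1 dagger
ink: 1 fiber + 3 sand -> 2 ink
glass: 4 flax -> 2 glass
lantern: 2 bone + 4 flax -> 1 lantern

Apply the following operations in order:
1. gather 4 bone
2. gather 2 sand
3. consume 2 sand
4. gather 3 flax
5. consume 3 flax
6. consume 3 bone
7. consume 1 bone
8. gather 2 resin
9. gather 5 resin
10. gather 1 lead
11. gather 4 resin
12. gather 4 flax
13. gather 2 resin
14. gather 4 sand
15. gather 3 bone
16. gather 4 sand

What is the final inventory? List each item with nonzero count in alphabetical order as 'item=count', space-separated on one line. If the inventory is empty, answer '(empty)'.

Answer: bone=3 flax=4 lead=1 resin=13 sand=8

Derivation:
After 1 (gather 4 bone): bone=4
After 2 (gather 2 sand): bone=4 sand=2
After 3 (consume 2 sand): bone=4
After 4 (gather 3 flax): bone=4 flax=3
After 5 (consume 3 flax): bone=4
After 6 (consume 3 bone): bone=1
After 7 (consume 1 bone): (empty)
After 8 (gather 2 resin): resin=2
After 9 (gather 5 resin): resin=7
After 10 (gather 1 lead): lead=1 resin=7
After 11 (gather 4 resin): lead=1 resin=11
After 12 (gather 4 flax): flax=4 lead=1 resin=11
After 13 (gather 2 resin): flax=4 lead=1 resin=13
After 14 (gather 4 sand): flax=4 lead=1 resin=13 sand=4
After 15 (gather 3 bone): bone=3 flax=4 lead=1 resin=13 sand=4
After 16 (gather 4 sand): bone=3 flax=4 lead=1 resin=13 sand=8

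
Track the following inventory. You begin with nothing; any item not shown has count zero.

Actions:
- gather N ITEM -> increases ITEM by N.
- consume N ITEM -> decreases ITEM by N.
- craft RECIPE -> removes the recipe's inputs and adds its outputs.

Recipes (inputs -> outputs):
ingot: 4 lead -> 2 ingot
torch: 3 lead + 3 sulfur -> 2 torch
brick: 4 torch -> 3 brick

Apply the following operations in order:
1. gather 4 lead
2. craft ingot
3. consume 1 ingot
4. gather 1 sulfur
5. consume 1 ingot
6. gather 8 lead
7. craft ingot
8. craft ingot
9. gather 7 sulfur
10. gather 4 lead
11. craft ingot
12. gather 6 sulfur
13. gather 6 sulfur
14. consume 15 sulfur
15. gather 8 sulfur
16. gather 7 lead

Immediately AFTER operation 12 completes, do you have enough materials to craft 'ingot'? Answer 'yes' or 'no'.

Answer: no

Derivation:
After 1 (gather 4 lead): lead=4
After 2 (craft ingot): ingot=2
After 3 (consume 1 ingot): ingot=1
After 4 (gather 1 sulfur): ingot=1 sulfur=1
After 5 (consume 1 ingot): sulfur=1
After 6 (gather 8 lead): lead=8 sulfur=1
After 7 (craft ingot): ingot=2 lead=4 sulfur=1
After 8 (craft ingot): ingot=4 sulfur=1
After 9 (gather 7 sulfur): ingot=4 sulfur=8
After 10 (gather 4 lead): ingot=4 lead=4 sulfur=8
After 11 (craft ingot): ingot=6 sulfur=8
After 12 (gather 6 sulfur): ingot=6 sulfur=14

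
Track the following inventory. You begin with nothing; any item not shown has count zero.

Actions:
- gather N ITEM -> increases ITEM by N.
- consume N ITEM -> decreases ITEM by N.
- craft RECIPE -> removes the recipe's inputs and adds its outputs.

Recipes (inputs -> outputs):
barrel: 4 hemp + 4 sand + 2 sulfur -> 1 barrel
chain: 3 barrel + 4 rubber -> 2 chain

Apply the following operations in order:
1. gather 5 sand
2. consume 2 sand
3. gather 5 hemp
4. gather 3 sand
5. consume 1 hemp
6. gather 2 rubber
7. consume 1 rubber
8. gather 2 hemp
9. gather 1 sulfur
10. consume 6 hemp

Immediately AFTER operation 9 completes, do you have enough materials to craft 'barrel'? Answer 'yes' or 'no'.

Answer: no

Derivation:
After 1 (gather 5 sand): sand=5
After 2 (consume 2 sand): sand=3
After 3 (gather 5 hemp): hemp=5 sand=3
After 4 (gather 3 sand): hemp=5 sand=6
After 5 (consume 1 hemp): hemp=4 sand=6
After 6 (gather 2 rubber): hemp=4 rubber=2 sand=6
After 7 (consume 1 rubber): hemp=4 rubber=1 sand=6
After 8 (gather 2 hemp): hemp=6 rubber=1 sand=6
After 9 (gather 1 sulfur): hemp=6 rubber=1 sand=6 sulfur=1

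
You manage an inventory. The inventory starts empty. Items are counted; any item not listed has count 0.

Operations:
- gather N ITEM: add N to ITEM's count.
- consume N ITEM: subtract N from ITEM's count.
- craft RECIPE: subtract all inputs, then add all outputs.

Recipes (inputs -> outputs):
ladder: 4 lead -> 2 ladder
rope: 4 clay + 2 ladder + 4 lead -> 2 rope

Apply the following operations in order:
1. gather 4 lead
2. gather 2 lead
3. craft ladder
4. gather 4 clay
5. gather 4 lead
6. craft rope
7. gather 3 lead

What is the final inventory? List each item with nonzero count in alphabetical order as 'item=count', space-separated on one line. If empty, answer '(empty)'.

Answer: lead=5 rope=2

Derivation:
After 1 (gather 4 lead): lead=4
After 2 (gather 2 lead): lead=6
After 3 (craft ladder): ladder=2 lead=2
After 4 (gather 4 clay): clay=4 ladder=2 lead=2
After 5 (gather 4 lead): clay=4 ladder=2 lead=6
After 6 (craft rope): lead=2 rope=2
After 7 (gather 3 lead): lead=5 rope=2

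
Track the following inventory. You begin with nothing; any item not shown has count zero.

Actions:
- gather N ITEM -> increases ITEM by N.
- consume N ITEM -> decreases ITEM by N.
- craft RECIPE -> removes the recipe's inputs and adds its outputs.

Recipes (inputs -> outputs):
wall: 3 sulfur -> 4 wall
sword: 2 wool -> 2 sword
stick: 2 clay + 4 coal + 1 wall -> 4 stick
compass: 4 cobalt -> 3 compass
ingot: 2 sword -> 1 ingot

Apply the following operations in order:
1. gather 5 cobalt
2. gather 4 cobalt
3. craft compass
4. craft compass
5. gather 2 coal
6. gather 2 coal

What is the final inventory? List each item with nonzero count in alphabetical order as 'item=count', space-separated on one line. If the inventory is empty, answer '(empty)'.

After 1 (gather 5 cobalt): cobalt=5
After 2 (gather 4 cobalt): cobalt=9
After 3 (craft compass): cobalt=5 compass=3
After 4 (craft compass): cobalt=1 compass=6
After 5 (gather 2 coal): coal=2 cobalt=1 compass=6
After 6 (gather 2 coal): coal=4 cobalt=1 compass=6

Answer: coal=4 cobalt=1 compass=6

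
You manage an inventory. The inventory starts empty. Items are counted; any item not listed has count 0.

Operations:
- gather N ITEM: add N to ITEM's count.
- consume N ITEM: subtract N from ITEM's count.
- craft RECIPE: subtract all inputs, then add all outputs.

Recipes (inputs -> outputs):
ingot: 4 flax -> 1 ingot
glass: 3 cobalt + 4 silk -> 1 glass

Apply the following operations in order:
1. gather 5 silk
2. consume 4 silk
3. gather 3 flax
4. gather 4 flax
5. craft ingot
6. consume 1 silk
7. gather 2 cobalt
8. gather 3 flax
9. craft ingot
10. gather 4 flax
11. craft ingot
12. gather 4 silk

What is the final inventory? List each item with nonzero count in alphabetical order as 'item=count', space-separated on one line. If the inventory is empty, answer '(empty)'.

After 1 (gather 5 silk): silk=5
After 2 (consume 4 silk): silk=1
After 3 (gather 3 flax): flax=3 silk=1
After 4 (gather 4 flax): flax=7 silk=1
After 5 (craft ingot): flax=3 ingot=1 silk=1
After 6 (consume 1 silk): flax=3 ingot=1
After 7 (gather 2 cobalt): cobalt=2 flax=3 ingot=1
After 8 (gather 3 flax): cobalt=2 flax=6 ingot=1
After 9 (craft ingot): cobalt=2 flax=2 ingot=2
After 10 (gather 4 flax): cobalt=2 flax=6 ingot=2
After 11 (craft ingot): cobalt=2 flax=2 ingot=3
After 12 (gather 4 silk): cobalt=2 flax=2 ingot=3 silk=4

Answer: cobalt=2 flax=2 ingot=3 silk=4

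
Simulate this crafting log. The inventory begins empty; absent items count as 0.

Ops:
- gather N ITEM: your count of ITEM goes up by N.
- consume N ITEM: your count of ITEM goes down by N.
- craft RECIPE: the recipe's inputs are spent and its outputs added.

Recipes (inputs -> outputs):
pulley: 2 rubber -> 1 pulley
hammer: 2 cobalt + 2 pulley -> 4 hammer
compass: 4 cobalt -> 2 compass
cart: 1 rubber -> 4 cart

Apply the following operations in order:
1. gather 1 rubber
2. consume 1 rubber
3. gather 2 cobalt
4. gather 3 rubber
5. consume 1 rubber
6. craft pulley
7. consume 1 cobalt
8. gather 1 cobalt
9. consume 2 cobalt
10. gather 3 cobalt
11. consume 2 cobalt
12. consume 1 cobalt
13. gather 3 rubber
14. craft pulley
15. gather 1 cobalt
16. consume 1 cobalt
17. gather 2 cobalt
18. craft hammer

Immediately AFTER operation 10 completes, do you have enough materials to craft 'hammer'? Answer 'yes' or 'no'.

After 1 (gather 1 rubber): rubber=1
After 2 (consume 1 rubber): (empty)
After 3 (gather 2 cobalt): cobalt=2
After 4 (gather 3 rubber): cobalt=2 rubber=3
After 5 (consume 1 rubber): cobalt=2 rubber=2
After 6 (craft pulley): cobalt=2 pulley=1
After 7 (consume 1 cobalt): cobalt=1 pulley=1
After 8 (gather 1 cobalt): cobalt=2 pulley=1
After 9 (consume 2 cobalt): pulley=1
After 10 (gather 3 cobalt): cobalt=3 pulley=1

Answer: no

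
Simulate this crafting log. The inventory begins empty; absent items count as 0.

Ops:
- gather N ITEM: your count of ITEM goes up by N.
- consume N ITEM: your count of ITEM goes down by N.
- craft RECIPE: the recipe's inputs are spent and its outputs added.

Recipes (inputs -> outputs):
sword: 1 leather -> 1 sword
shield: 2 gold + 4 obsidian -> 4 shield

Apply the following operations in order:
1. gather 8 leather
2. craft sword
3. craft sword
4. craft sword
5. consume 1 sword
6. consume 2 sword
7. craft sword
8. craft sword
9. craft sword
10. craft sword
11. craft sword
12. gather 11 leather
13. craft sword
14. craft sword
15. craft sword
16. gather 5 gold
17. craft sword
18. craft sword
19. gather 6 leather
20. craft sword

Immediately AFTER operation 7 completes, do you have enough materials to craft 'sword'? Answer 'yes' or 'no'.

After 1 (gather 8 leather): leather=8
After 2 (craft sword): leather=7 sword=1
After 3 (craft sword): leather=6 sword=2
After 4 (craft sword): leather=5 sword=3
After 5 (consume 1 sword): leather=5 sword=2
After 6 (consume 2 sword): leather=5
After 7 (craft sword): leather=4 sword=1

Answer: yes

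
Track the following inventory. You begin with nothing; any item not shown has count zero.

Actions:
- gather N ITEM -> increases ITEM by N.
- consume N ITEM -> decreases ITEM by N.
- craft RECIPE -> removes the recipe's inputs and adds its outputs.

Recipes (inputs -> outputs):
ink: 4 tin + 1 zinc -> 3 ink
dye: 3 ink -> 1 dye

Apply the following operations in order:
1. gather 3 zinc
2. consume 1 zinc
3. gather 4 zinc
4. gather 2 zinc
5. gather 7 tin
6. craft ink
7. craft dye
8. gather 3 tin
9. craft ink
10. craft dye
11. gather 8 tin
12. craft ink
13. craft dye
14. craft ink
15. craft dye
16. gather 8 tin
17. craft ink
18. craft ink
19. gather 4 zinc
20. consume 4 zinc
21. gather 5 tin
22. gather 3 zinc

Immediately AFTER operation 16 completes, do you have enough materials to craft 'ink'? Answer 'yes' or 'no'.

Answer: yes

Derivation:
After 1 (gather 3 zinc): zinc=3
After 2 (consume 1 zinc): zinc=2
After 3 (gather 4 zinc): zinc=6
After 4 (gather 2 zinc): zinc=8
After 5 (gather 7 tin): tin=7 zinc=8
After 6 (craft ink): ink=3 tin=3 zinc=7
After 7 (craft dye): dye=1 tin=3 zinc=7
After 8 (gather 3 tin): dye=1 tin=6 zinc=7
After 9 (craft ink): dye=1 ink=3 tin=2 zinc=6
After 10 (craft dye): dye=2 tin=2 zinc=6
After 11 (gather 8 tin): dye=2 tin=10 zinc=6
After 12 (craft ink): dye=2 ink=3 tin=6 zinc=5
After 13 (craft dye): dye=3 tin=6 zinc=5
After 14 (craft ink): dye=3 ink=3 tin=2 zinc=4
After 15 (craft dye): dye=4 tin=2 zinc=4
After 16 (gather 8 tin): dye=4 tin=10 zinc=4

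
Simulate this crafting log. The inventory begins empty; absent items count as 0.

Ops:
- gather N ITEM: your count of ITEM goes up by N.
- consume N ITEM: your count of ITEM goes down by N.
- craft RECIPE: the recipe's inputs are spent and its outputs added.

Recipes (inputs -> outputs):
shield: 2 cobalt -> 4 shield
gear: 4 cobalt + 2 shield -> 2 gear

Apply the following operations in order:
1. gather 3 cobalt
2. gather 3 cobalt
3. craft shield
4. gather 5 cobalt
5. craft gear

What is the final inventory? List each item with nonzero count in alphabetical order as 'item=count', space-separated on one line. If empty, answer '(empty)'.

Answer: cobalt=5 gear=2 shield=2

Derivation:
After 1 (gather 3 cobalt): cobalt=3
After 2 (gather 3 cobalt): cobalt=6
After 3 (craft shield): cobalt=4 shield=4
After 4 (gather 5 cobalt): cobalt=9 shield=4
After 5 (craft gear): cobalt=5 gear=2 shield=2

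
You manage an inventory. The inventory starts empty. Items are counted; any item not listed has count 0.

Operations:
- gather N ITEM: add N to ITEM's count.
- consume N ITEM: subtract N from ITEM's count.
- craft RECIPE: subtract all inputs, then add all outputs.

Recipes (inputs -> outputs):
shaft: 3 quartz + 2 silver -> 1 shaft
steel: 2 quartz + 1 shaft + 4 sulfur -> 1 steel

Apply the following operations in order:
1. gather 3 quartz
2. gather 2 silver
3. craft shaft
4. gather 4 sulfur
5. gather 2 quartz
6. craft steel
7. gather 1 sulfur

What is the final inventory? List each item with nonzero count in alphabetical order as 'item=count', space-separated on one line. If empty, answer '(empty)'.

After 1 (gather 3 quartz): quartz=3
After 2 (gather 2 silver): quartz=3 silver=2
After 3 (craft shaft): shaft=1
After 4 (gather 4 sulfur): shaft=1 sulfur=4
After 5 (gather 2 quartz): quartz=2 shaft=1 sulfur=4
After 6 (craft steel): steel=1
After 7 (gather 1 sulfur): steel=1 sulfur=1

Answer: steel=1 sulfur=1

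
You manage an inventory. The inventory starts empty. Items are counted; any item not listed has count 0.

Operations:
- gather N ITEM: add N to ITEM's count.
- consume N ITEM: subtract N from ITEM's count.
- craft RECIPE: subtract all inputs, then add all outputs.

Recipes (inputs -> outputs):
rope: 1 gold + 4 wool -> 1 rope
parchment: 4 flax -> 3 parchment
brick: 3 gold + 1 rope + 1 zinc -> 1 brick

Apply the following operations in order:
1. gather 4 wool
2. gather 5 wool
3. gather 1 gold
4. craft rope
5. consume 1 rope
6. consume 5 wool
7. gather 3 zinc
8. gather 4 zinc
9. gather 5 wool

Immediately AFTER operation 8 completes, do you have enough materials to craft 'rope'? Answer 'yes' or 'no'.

After 1 (gather 4 wool): wool=4
After 2 (gather 5 wool): wool=9
After 3 (gather 1 gold): gold=1 wool=9
After 4 (craft rope): rope=1 wool=5
After 5 (consume 1 rope): wool=5
After 6 (consume 5 wool): (empty)
After 7 (gather 3 zinc): zinc=3
After 8 (gather 4 zinc): zinc=7

Answer: no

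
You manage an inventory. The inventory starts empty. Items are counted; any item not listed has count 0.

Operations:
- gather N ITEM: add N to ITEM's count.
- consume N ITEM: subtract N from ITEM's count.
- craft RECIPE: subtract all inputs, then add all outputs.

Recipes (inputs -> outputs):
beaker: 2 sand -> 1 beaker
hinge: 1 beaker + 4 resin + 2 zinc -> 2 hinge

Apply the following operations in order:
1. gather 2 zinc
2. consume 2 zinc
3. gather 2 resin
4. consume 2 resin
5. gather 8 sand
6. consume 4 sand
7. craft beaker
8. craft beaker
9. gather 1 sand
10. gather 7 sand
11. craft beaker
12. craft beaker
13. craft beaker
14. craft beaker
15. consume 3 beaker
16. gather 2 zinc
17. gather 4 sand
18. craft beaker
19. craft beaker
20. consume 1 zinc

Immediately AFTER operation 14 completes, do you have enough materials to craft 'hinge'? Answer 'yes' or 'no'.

After 1 (gather 2 zinc): zinc=2
After 2 (consume 2 zinc): (empty)
After 3 (gather 2 resin): resin=2
After 4 (consume 2 resin): (empty)
After 5 (gather 8 sand): sand=8
After 6 (consume 4 sand): sand=4
After 7 (craft beaker): beaker=1 sand=2
After 8 (craft beaker): beaker=2
After 9 (gather 1 sand): beaker=2 sand=1
After 10 (gather 7 sand): beaker=2 sand=8
After 11 (craft beaker): beaker=3 sand=6
After 12 (craft beaker): beaker=4 sand=4
After 13 (craft beaker): beaker=5 sand=2
After 14 (craft beaker): beaker=6

Answer: no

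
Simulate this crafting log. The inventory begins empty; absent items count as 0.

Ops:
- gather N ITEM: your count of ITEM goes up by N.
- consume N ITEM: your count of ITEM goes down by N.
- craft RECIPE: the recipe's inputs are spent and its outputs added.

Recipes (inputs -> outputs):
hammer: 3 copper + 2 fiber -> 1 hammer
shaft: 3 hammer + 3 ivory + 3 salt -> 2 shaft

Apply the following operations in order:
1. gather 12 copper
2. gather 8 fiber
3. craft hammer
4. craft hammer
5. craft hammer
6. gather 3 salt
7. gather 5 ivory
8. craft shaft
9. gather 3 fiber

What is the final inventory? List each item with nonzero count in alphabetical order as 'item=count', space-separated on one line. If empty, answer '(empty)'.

Answer: copper=3 fiber=5 ivory=2 shaft=2

Derivation:
After 1 (gather 12 copper): copper=12
After 2 (gather 8 fiber): copper=12 fiber=8
After 3 (craft hammer): copper=9 fiber=6 hammer=1
After 4 (craft hammer): copper=6 fiber=4 hammer=2
After 5 (craft hammer): copper=3 fiber=2 hammer=3
After 6 (gather 3 salt): copper=3 fiber=2 hammer=3 salt=3
After 7 (gather 5 ivory): copper=3 fiber=2 hammer=3 ivory=5 salt=3
After 8 (craft shaft): copper=3 fiber=2 ivory=2 shaft=2
After 9 (gather 3 fiber): copper=3 fiber=5 ivory=2 shaft=2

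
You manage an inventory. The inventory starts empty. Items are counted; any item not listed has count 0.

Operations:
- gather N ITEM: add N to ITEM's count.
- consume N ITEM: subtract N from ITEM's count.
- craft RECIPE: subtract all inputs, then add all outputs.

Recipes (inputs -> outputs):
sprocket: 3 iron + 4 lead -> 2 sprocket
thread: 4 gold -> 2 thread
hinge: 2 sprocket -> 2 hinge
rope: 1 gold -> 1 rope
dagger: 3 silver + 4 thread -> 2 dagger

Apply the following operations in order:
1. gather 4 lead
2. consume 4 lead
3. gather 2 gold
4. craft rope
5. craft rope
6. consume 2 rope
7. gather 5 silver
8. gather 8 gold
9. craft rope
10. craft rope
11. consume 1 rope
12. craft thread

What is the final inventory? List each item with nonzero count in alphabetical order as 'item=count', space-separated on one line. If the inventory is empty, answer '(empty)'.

Answer: gold=2 rope=1 silver=5 thread=2

Derivation:
After 1 (gather 4 lead): lead=4
After 2 (consume 4 lead): (empty)
After 3 (gather 2 gold): gold=2
After 4 (craft rope): gold=1 rope=1
After 5 (craft rope): rope=2
After 6 (consume 2 rope): (empty)
After 7 (gather 5 silver): silver=5
After 8 (gather 8 gold): gold=8 silver=5
After 9 (craft rope): gold=7 rope=1 silver=5
After 10 (craft rope): gold=6 rope=2 silver=5
After 11 (consume 1 rope): gold=6 rope=1 silver=5
After 12 (craft thread): gold=2 rope=1 silver=5 thread=2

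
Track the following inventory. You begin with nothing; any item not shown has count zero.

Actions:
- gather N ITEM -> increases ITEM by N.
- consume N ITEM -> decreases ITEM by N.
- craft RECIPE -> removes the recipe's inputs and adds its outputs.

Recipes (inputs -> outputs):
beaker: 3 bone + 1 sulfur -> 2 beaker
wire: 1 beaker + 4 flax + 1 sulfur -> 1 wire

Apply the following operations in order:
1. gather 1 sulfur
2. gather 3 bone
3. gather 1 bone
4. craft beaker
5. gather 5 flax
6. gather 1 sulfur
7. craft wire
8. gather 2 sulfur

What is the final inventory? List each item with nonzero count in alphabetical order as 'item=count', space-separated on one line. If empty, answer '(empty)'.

After 1 (gather 1 sulfur): sulfur=1
After 2 (gather 3 bone): bone=3 sulfur=1
After 3 (gather 1 bone): bone=4 sulfur=1
After 4 (craft beaker): beaker=2 bone=1
After 5 (gather 5 flax): beaker=2 bone=1 flax=5
After 6 (gather 1 sulfur): beaker=2 bone=1 flax=5 sulfur=1
After 7 (craft wire): beaker=1 bone=1 flax=1 wire=1
After 8 (gather 2 sulfur): beaker=1 bone=1 flax=1 sulfur=2 wire=1

Answer: beaker=1 bone=1 flax=1 sulfur=2 wire=1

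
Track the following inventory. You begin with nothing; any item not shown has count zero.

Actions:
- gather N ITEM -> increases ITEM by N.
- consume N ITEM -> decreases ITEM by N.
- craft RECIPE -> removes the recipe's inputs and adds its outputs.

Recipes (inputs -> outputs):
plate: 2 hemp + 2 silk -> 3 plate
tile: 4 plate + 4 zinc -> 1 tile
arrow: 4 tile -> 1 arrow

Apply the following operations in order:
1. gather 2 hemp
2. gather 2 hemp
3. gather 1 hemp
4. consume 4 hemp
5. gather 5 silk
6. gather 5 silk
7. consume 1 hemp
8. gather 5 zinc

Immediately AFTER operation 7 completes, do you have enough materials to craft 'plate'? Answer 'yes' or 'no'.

Answer: no

Derivation:
After 1 (gather 2 hemp): hemp=2
After 2 (gather 2 hemp): hemp=4
After 3 (gather 1 hemp): hemp=5
After 4 (consume 4 hemp): hemp=1
After 5 (gather 5 silk): hemp=1 silk=5
After 6 (gather 5 silk): hemp=1 silk=10
After 7 (consume 1 hemp): silk=10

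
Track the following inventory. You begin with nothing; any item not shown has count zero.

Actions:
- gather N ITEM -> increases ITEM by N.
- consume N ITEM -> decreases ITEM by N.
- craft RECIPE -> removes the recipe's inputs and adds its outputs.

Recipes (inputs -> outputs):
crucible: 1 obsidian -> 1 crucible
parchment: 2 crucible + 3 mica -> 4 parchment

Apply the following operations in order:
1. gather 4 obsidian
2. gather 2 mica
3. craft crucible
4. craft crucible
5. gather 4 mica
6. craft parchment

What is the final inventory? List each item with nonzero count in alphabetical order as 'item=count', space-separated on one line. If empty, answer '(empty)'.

Answer: mica=3 obsidian=2 parchment=4

Derivation:
After 1 (gather 4 obsidian): obsidian=4
After 2 (gather 2 mica): mica=2 obsidian=4
After 3 (craft crucible): crucible=1 mica=2 obsidian=3
After 4 (craft crucible): crucible=2 mica=2 obsidian=2
After 5 (gather 4 mica): crucible=2 mica=6 obsidian=2
After 6 (craft parchment): mica=3 obsidian=2 parchment=4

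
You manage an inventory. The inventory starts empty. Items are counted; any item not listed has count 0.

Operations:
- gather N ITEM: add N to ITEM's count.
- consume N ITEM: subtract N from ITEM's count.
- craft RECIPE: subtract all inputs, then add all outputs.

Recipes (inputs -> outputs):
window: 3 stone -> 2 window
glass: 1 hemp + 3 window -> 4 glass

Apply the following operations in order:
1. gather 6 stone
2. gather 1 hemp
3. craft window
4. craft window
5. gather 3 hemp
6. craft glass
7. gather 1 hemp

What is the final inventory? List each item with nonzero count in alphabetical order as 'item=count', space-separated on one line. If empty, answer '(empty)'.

After 1 (gather 6 stone): stone=6
After 2 (gather 1 hemp): hemp=1 stone=6
After 3 (craft window): hemp=1 stone=3 window=2
After 4 (craft window): hemp=1 window=4
After 5 (gather 3 hemp): hemp=4 window=4
After 6 (craft glass): glass=4 hemp=3 window=1
After 7 (gather 1 hemp): glass=4 hemp=4 window=1

Answer: glass=4 hemp=4 window=1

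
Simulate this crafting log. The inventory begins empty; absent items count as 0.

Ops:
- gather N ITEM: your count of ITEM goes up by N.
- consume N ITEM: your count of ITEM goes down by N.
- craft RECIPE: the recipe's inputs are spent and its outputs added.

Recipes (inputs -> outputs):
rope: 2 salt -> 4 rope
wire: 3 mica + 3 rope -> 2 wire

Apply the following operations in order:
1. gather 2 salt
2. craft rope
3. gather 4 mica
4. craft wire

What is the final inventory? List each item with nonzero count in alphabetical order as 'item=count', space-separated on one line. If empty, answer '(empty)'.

Answer: mica=1 rope=1 wire=2

Derivation:
After 1 (gather 2 salt): salt=2
After 2 (craft rope): rope=4
After 3 (gather 4 mica): mica=4 rope=4
After 4 (craft wire): mica=1 rope=1 wire=2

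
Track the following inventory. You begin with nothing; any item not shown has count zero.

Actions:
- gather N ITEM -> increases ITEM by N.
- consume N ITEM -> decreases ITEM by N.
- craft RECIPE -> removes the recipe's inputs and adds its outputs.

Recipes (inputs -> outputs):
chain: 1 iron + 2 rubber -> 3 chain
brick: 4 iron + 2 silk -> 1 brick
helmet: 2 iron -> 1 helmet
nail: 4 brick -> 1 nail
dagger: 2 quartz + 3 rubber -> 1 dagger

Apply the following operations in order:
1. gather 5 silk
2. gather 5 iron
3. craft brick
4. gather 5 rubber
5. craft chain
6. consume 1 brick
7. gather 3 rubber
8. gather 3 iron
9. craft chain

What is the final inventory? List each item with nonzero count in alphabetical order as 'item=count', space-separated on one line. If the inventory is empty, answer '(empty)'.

Answer: chain=6 iron=2 rubber=4 silk=3

Derivation:
After 1 (gather 5 silk): silk=5
After 2 (gather 5 iron): iron=5 silk=5
After 3 (craft brick): brick=1 iron=1 silk=3
After 4 (gather 5 rubber): brick=1 iron=1 rubber=5 silk=3
After 5 (craft chain): brick=1 chain=3 rubber=3 silk=3
After 6 (consume 1 brick): chain=3 rubber=3 silk=3
After 7 (gather 3 rubber): chain=3 rubber=6 silk=3
After 8 (gather 3 iron): chain=3 iron=3 rubber=6 silk=3
After 9 (craft chain): chain=6 iron=2 rubber=4 silk=3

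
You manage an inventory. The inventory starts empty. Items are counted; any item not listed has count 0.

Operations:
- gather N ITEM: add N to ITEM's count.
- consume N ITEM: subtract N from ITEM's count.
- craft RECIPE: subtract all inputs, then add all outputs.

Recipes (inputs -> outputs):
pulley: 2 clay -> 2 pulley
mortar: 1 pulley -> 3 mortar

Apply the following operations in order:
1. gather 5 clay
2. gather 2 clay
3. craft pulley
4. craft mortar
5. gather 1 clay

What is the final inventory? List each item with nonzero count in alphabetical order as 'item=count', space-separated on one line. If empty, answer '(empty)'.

After 1 (gather 5 clay): clay=5
After 2 (gather 2 clay): clay=7
After 3 (craft pulley): clay=5 pulley=2
After 4 (craft mortar): clay=5 mortar=3 pulley=1
After 5 (gather 1 clay): clay=6 mortar=3 pulley=1

Answer: clay=6 mortar=3 pulley=1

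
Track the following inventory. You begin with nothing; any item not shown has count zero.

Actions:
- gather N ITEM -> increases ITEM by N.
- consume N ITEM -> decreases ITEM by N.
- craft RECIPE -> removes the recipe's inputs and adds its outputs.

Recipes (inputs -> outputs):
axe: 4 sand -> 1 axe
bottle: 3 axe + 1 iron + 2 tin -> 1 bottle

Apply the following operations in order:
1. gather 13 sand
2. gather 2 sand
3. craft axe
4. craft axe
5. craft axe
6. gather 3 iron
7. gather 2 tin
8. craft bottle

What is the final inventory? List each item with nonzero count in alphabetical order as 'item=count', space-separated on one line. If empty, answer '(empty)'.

After 1 (gather 13 sand): sand=13
After 2 (gather 2 sand): sand=15
After 3 (craft axe): axe=1 sand=11
After 4 (craft axe): axe=2 sand=7
After 5 (craft axe): axe=3 sand=3
After 6 (gather 3 iron): axe=3 iron=3 sand=3
After 7 (gather 2 tin): axe=3 iron=3 sand=3 tin=2
After 8 (craft bottle): bottle=1 iron=2 sand=3

Answer: bottle=1 iron=2 sand=3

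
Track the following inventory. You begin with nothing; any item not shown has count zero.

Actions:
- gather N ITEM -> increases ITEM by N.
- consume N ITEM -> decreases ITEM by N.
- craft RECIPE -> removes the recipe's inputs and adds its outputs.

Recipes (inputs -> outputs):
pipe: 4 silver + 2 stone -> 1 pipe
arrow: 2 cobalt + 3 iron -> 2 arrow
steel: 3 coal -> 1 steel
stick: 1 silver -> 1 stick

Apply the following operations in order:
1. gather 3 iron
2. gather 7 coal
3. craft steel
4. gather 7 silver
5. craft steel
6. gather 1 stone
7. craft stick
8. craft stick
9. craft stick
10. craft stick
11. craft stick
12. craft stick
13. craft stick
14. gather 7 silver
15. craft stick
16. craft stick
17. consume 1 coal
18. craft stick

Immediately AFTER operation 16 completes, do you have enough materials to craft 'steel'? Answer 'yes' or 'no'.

After 1 (gather 3 iron): iron=3
After 2 (gather 7 coal): coal=7 iron=3
After 3 (craft steel): coal=4 iron=3 steel=1
After 4 (gather 7 silver): coal=4 iron=3 silver=7 steel=1
After 5 (craft steel): coal=1 iron=3 silver=7 steel=2
After 6 (gather 1 stone): coal=1 iron=3 silver=7 steel=2 stone=1
After 7 (craft stick): coal=1 iron=3 silver=6 steel=2 stick=1 stone=1
After 8 (craft stick): coal=1 iron=3 silver=5 steel=2 stick=2 stone=1
After 9 (craft stick): coal=1 iron=3 silver=4 steel=2 stick=3 stone=1
After 10 (craft stick): coal=1 iron=3 silver=3 steel=2 stick=4 stone=1
After 11 (craft stick): coal=1 iron=3 silver=2 steel=2 stick=5 stone=1
After 12 (craft stick): coal=1 iron=3 silver=1 steel=2 stick=6 stone=1
After 13 (craft stick): coal=1 iron=3 steel=2 stick=7 stone=1
After 14 (gather 7 silver): coal=1 iron=3 silver=7 steel=2 stick=7 stone=1
After 15 (craft stick): coal=1 iron=3 silver=6 steel=2 stick=8 stone=1
After 16 (craft stick): coal=1 iron=3 silver=5 steel=2 stick=9 stone=1

Answer: no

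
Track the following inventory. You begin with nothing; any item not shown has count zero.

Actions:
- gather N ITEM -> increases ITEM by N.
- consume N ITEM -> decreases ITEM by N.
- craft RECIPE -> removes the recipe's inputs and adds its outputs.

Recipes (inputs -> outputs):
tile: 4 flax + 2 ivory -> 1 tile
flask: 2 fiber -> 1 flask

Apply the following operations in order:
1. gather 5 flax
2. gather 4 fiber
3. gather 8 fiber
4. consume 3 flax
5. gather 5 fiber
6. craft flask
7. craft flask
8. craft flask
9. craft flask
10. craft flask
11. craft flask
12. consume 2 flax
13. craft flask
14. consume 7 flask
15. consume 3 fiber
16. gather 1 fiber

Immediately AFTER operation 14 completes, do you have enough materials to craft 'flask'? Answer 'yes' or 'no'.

After 1 (gather 5 flax): flax=5
After 2 (gather 4 fiber): fiber=4 flax=5
After 3 (gather 8 fiber): fiber=12 flax=5
After 4 (consume 3 flax): fiber=12 flax=2
After 5 (gather 5 fiber): fiber=17 flax=2
After 6 (craft flask): fiber=15 flask=1 flax=2
After 7 (craft flask): fiber=13 flask=2 flax=2
After 8 (craft flask): fiber=11 flask=3 flax=2
After 9 (craft flask): fiber=9 flask=4 flax=2
After 10 (craft flask): fiber=7 flask=5 flax=2
After 11 (craft flask): fiber=5 flask=6 flax=2
After 12 (consume 2 flax): fiber=5 flask=6
After 13 (craft flask): fiber=3 flask=7
After 14 (consume 7 flask): fiber=3

Answer: yes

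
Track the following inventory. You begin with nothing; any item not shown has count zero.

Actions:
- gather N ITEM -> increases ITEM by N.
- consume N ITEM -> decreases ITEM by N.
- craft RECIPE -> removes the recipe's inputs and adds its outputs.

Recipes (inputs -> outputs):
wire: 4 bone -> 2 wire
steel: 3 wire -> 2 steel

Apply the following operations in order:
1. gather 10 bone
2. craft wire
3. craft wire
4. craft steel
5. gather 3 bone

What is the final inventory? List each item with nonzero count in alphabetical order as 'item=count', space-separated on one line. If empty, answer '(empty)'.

Answer: bone=5 steel=2 wire=1

Derivation:
After 1 (gather 10 bone): bone=10
After 2 (craft wire): bone=6 wire=2
After 3 (craft wire): bone=2 wire=4
After 4 (craft steel): bone=2 steel=2 wire=1
After 5 (gather 3 bone): bone=5 steel=2 wire=1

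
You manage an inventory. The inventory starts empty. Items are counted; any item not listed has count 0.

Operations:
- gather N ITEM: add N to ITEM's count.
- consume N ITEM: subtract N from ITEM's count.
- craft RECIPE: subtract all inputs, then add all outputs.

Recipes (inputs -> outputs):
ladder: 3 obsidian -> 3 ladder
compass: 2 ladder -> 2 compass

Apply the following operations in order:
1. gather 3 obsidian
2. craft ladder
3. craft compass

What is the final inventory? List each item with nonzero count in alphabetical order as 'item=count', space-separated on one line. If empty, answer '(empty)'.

After 1 (gather 3 obsidian): obsidian=3
After 2 (craft ladder): ladder=3
After 3 (craft compass): compass=2 ladder=1

Answer: compass=2 ladder=1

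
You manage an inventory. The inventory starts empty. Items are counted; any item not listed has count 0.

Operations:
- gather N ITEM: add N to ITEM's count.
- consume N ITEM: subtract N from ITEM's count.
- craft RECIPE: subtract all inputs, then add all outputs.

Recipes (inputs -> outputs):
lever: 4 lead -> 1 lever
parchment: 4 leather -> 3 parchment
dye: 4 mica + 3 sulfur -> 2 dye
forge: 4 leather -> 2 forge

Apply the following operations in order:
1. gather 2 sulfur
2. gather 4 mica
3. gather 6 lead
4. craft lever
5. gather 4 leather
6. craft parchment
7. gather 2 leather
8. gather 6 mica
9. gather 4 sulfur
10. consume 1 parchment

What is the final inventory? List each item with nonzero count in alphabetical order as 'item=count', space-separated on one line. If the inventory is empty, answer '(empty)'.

After 1 (gather 2 sulfur): sulfur=2
After 2 (gather 4 mica): mica=4 sulfur=2
After 3 (gather 6 lead): lead=6 mica=4 sulfur=2
After 4 (craft lever): lead=2 lever=1 mica=4 sulfur=2
After 5 (gather 4 leather): lead=2 leather=4 lever=1 mica=4 sulfur=2
After 6 (craft parchment): lead=2 lever=1 mica=4 parchment=3 sulfur=2
After 7 (gather 2 leather): lead=2 leather=2 lever=1 mica=4 parchment=3 sulfur=2
After 8 (gather 6 mica): lead=2 leather=2 lever=1 mica=10 parchment=3 sulfur=2
After 9 (gather 4 sulfur): lead=2 leather=2 lever=1 mica=10 parchment=3 sulfur=6
After 10 (consume 1 parchment): lead=2 leather=2 lever=1 mica=10 parchment=2 sulfur=6

Answer: lead=2 leather=2 lever=1 mica=10 parchment=2 sulfur=6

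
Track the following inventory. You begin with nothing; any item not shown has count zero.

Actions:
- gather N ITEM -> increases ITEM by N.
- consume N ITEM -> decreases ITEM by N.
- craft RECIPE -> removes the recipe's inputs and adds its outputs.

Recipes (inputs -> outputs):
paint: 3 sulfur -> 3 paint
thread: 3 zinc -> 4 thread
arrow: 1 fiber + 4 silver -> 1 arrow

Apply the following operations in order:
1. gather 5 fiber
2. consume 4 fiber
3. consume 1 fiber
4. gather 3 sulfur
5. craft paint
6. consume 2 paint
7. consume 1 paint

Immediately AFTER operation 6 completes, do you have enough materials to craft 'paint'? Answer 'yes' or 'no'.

After 1 (gather 5 fiber): fiber=5
After 2 (consume 4 fiber): fiber=1
After 3 (consume 1 fiber): (empty)
After 4 (gather 3 sulfur): sulfur=3
After 5 (craft paint): paint=3
After 6 (consume 2 paint): paint=1

Answer: no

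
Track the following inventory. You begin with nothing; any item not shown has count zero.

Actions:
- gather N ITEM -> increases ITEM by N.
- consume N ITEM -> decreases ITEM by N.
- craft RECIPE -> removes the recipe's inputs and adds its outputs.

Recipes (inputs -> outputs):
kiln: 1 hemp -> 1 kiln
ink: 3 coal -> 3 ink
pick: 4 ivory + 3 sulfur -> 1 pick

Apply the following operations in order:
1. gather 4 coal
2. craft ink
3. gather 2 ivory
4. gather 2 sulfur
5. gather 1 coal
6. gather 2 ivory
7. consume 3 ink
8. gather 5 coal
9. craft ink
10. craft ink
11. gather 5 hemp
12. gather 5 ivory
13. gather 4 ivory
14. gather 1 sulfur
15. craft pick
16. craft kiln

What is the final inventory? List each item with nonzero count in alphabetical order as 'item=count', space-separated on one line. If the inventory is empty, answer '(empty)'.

Answer: coal=1 hemp=4 ink=6 ivory=9 kiln=1 pick=1

Derivation:
After 1 (gather 4 coal): coal=4
After 2 (craft ink): coal=1 ink=3
After 3 (gather 2 ivory): coal=1 ink=3 ivory=2
After 4 (gather 2 sulfur): coal=1 ink=3 ivory=2 sulfur=2
After 5 (gather 1 coal): coal=2 ink=3 ivory=2 sulfur=2
After 6 (gather 2 ivory): coal=2 ink=3 ivory=4 sulfur=2
After 7 (consume 3 ink): coal=2 ivory=4 sulfur=2
After 8 (gather 5 coal): coal=7 ivory=4 sulfur=2
After 9 (craft ink): coal=4 ink=3 ivory=4 sulfur=2
After 10 (craft ink): coal=1 ink=6 ivory=4 sulfur=2
After 11 (gather 5 hemp): coal=1 hemp=5 ink=6 ivory=4 sulfur=2
After 12 (gather 5 ivory): coal=1 hemp=5 ink=6 ivory=9 sulfur=2
After 13 (gather 4 ivory): coal=1 hemp=5 ink=6 ivory=13 sulfur=2
After 14 (gather 1 sulfur): coal=1 hemp=5 ink=6 ivory=13 sulfur=3
After 15 (craft pick): coal=1 hemp=5 ink=6 ivory=9 pick=1
After 16 (craft kiln): coal=1 hemp=4 ink=6 ivory=9 kiln=1 pick=1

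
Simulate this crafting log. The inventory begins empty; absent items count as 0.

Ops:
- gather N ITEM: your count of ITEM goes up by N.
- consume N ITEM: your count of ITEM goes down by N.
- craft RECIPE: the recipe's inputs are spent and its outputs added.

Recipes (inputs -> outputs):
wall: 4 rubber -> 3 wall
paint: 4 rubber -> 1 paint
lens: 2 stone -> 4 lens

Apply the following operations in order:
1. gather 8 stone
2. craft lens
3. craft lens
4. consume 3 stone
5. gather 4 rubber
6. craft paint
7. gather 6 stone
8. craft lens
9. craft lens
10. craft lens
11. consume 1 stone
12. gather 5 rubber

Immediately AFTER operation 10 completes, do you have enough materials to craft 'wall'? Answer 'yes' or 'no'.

Answer: no

Derivation:
After 1 (gather 8 stone): stone=8
After 2 (craft lens): lens=4 stone=6
After 3 (craft lens): lens=8 stone=4
After 4 (consume 3 stone): lens=8 stone=1
After 5 (gather 4 rubber): lens=8 rubber=4 stone=1
After 6 (craft paint): lens=8 paint=1 stone=1
After 7 (gather 6 stone): lens=8 paint=1 stone=7
After 8 (craft lens): lens=12 paint=1 stone=5
After 9 (craft lens): lens=16 paint=1 stone=3
After 10 (craft lens): lens=20 paint=1 stone=1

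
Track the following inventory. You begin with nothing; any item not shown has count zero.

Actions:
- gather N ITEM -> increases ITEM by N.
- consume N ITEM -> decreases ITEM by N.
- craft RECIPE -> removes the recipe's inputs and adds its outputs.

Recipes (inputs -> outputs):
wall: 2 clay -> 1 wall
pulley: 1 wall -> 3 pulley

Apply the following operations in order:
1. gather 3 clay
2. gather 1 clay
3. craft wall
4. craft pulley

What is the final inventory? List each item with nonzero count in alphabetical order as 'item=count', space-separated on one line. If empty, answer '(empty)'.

Answer: clay=2 pulley=3

Derivation:
After 1 (gather 3 clay): clay=3
After 2 (gather 1 clay): clay=4
After 3 (craft wall): clay=2 wall=1
After 4 (craft pulley): clay=2 pulley=3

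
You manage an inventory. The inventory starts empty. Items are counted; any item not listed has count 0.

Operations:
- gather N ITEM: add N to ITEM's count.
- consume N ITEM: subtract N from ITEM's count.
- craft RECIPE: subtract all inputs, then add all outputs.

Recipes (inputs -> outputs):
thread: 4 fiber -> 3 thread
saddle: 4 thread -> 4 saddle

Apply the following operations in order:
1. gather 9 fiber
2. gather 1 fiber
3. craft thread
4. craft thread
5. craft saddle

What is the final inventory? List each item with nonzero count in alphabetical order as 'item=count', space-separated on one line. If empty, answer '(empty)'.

After 1 (gather 9 fiber): fiber=9
After 2 (gather 1 fiber): fiber=10
After 3 (craft thread): fiber=6 thread=3
After 4 (craft thread): fiber=2 thread=6
After 5 (craft saddle): fiber=2 saddle=4 thread=2

Answer: fiber=2 saddle=4 thread=2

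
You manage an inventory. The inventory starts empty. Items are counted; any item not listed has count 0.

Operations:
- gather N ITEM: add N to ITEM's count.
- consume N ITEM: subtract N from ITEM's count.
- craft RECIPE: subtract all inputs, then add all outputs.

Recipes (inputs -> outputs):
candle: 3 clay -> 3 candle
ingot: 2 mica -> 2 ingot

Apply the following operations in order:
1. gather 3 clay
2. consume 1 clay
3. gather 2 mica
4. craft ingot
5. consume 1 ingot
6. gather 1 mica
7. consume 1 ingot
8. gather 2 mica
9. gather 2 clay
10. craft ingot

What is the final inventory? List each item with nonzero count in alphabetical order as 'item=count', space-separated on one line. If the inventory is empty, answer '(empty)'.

Answer: clay=4 ingot=2 mica=1

Derivation:
After 1 (gather 3 clay): clay=3
After 2 (consume 1 clay): clay=2
After 3 (gather 2 mica): clay=2 mica=2
After 4 (craft ingot): clay=2 ingot=2
After 5 (consume 1 ingot): clay=2 ingot=1
After 6 (gather 1 mica): clay=2 ingot=1 mica=1
After 7 (consume 1 ingot): clay=2 mica=1
After 8 (gather 2 mica): clay=2 mica=3
After 9 (gather 2 clay): clay=4 mica=3
After 10 (craft ingot): clay=4 ingot=2 mica=1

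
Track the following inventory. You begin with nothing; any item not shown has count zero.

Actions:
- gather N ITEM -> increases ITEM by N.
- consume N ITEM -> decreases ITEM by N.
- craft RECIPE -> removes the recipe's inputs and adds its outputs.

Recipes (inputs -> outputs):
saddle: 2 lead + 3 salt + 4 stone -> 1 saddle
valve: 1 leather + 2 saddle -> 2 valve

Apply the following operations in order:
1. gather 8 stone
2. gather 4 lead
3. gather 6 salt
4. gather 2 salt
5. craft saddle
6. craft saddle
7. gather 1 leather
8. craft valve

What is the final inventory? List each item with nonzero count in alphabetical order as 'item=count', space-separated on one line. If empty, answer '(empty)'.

After 1 (gather 8 stone): stone=8
After 2 (gather 4 lead): lead=4 stone=8
After 3 (gather 6 salt): lead=4 salt=6 stone=8
After 4 (gather 2 salt): lead=4 salt=8 stone=8
After 5 (craft saddle): lead=2 saddle=1 salt=5 stone=4
After 6 (craft saddle): saddle=2 salt=2
After 7 (gather 1 leather): leather=1 saddle=2 salt=2
After 8 (craft valve): salt=2 valve=2

Answer: salt=2 valve=2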